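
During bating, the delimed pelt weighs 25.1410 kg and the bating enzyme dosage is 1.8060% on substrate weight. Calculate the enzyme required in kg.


Formula: Enzyme = substrate * pct / 100
Substituting: Enzyme = 25.1410 * 1.8060 / 100
Result: 0.4540 kg


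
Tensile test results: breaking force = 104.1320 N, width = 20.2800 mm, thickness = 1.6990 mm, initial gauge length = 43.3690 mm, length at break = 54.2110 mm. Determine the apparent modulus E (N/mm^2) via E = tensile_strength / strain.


TS = F / (w * t) = 104.1320 / (20.2800 * 1.6990) = 3.0222 N/mm^2
strain = (Lf - L0) / L0 = (54.2110 - 43.3690) / 43.3690 = 0.2500
E = TS / strain = 3.0222 / 0.2500 = 12.0891 N/mm^2


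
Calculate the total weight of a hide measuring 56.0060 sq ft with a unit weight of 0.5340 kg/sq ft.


Formula: Weight = area * weight_per_sqft
Substituting: Weight = 56.0060 * 0.5340
Result: 29.9072 kg


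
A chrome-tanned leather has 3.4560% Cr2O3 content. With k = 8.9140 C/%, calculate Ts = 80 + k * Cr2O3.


Formula: Ts = 80 + k * Cr2O3
Substituting: Ts = 80 + 8.9140 * 3.4560
Result: 110.8068 C


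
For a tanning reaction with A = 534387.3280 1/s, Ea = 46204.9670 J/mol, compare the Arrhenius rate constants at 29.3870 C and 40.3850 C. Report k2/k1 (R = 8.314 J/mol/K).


T1 = 29.3870 + 273.15 = 302.5370 K; T2 = 40.3850 + 273.15 = 313.5350 K
k1 = A * exp(-Ea/(R*T1)) = 534387.3280 * exp(-46204.9670/(8.314*302.5370)) = 0.00562383 1/s
k2 = A * exp(-Ea/(R*T2)) = 534387.3280 * exp(-46204.9670/(8.314*313.5350)) = 0.0107121 1/s
k2/k1 = 0.0107121 / 0.00562383 = 1.9048


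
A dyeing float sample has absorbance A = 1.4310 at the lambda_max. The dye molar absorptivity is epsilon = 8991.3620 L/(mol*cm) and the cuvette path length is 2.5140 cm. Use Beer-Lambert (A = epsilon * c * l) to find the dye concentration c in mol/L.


Formula: c = A / (epsilon * l)
Substituting: c = 1.4310 / (8991.3620 * 2.5140)
Result: 6.3307e-05 mol/L


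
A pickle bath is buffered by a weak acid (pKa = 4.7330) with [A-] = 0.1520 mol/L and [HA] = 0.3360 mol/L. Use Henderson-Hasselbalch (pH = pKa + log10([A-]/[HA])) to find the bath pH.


ratio = [A-] / [HA] = 0.1520 / 0.3360 = 0.4524
log10(ratio) = -0.3445
pH = pKa + log10(ratio) = 4.7330 - 0.3445 = 4.3885


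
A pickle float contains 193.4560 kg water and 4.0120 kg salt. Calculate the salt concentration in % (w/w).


Formula: Conc = salt / (water + salt) * 100
Substituting: Conc = 4.0120 / (193.4560 + 4.0120) * 100
Result: 2.0317 %


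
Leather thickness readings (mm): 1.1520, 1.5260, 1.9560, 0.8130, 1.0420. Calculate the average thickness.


Formula: Average = sum / n
Substituting: Average = 6.4890 / 5
Result: 1.2978 mm


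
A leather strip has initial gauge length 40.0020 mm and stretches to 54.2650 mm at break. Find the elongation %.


Formula: Elongation = (Lf - L0) / L0 * 100
Substituting: Elongation = (54.2650 - 40.0020) / 40.0020 * 100
Result: 35.6557 %


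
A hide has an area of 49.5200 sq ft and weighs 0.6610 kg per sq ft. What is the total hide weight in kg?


Formula: Weight = area * weight_per_sqft
Substituting: Weight = 49.5200 * 0.6610
Result: 32.7327 kg


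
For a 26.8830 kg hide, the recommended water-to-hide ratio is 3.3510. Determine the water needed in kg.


Formula: Water = hide_weight * ratio
Substituting: Water = 26.8830 * 3.3510
Result: 90.0849 kg


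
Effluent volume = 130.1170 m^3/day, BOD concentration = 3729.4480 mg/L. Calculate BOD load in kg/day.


Formula: BOD_load = volume * conc / 1000
Substituting: BOD_load = 130.1170 * 3729.4480 / 1000
Result: 485.2646 kg/day


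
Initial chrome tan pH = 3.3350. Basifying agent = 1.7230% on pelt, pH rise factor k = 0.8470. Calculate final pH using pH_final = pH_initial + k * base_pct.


Formula: pH_final = pH_initial + k * base_pct
Substituting: pH_final = 3.3350 + 0.8470 * 1.7230
Result: 4.7944


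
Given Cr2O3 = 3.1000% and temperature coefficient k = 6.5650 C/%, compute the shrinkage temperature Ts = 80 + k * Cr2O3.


Formula: Ts = 80 + k * Cr2O3
Substituting: Ts = 80 + 6.5650 * 3.1000
Result: 100.3515 C


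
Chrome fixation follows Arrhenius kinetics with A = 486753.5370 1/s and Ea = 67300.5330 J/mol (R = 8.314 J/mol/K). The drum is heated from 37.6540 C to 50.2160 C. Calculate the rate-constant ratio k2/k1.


T1 = 37.6540 + 273.15 = 310.8040 K; T2 = 50.2160 + 273.15 = 323.3660 K
k1 = A * exp(-Ea/(R*T1)) = 486753.5370 * exp(-67300.5330/(8.314*310.8040)) = 2.3778e-06 1/s
k2 = A * exp(-Ea/(R*T2)) = 486753.5370 * exp(-67300.5330/(8.314*323.3660)) = 6.5401e-06 1/s
k2/k1 = 6.5401e-06 / 2.3778e-06 = 2.7505


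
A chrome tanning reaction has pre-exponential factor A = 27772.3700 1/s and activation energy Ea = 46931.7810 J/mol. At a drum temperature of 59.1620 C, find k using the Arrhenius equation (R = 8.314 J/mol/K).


T_K = T_C + 273.15 = 59.1620 + 273.15 = 332.3120 K
exponent = -Ea / (R * T_K) = -46931.7810 / (8.314 * 332.3120) = -16.9868
k = A * exp(exponent) = 27772.3700 * exp(-16.9868) = 0.00116506 1/s


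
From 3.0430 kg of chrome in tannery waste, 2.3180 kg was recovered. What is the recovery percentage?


Formula: Recovery = recovered / input * 100
Substituting: Recovery = 2.3180 / 3.0430 * 100
Result: 76.1748 %


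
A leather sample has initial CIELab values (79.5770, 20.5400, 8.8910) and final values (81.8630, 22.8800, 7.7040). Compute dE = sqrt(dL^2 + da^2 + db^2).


dL = 2.2860, da = 2.3400, db = -1.1870
dE = sqrt(2.2860^2 + 2.3400^2 + (-1.1870)^2) = 3.4800


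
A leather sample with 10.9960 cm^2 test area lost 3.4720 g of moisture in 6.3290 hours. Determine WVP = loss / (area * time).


Formula: WVP = loss / (area * time)
Substituting: WVP = 3.4720 / (10.9960 * 6.3290)
Result: 0.0498896 g/(cm^2*hr)


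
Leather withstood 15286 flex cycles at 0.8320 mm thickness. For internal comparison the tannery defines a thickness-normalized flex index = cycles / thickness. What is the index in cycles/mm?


Formula: Index = cycles / thickness
Substituting: Index = 15286 / 0.8320
Result: 18372.5962 cycles/mm


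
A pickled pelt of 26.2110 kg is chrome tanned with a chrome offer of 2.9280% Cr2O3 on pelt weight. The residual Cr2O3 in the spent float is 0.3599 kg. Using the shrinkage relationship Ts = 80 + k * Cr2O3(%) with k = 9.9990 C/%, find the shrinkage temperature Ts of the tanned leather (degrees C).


Offered = pelt * offer_pct / 100 = 26.2110 * 2.9280 / 100 = 0.7675 kg
Uptake = offered - residual = 0.7675 - 0.3599 = 0.4076 kg
Cr2O3% on pelt = uptake / pelt * 100 = 0.4076 / 26.2110 * 100 = 1.5549 %
Ts = 80 + k * Cr2O3% = 80 + 9.9990 * 1.5549 = 95.5476 C


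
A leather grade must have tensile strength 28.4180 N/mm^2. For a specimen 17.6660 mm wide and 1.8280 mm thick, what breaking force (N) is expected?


Formula: F = TS * w * t
Substituting: F = 28.4180 * 17.6660 * 1.8280
Result: 917.7152 N


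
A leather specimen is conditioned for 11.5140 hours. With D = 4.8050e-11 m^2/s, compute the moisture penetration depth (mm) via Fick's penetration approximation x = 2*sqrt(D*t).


t = 11.5140 hr * 3600 = 41450.4000 s
D * t = 4.8050e-11 * 41450.4000 = 1.9917e-06
x = 2 * sqrt(D*t) = 2 * sqrt(1.9917e-06) = 0.00282255 m = 2.8225 mm


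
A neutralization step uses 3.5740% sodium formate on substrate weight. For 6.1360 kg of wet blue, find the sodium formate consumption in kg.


Formula: Neutralizer = substrate * pct / 100
Substituting: Neutralizer = 6.1360 * 3.5740 / 100
Result: 0.2193 kg


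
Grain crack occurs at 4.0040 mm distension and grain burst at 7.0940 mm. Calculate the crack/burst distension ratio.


Formula: Ratio = crack / burst
Substituting: Ratio = 4.0040 / 7.0940
Result: 0.5644


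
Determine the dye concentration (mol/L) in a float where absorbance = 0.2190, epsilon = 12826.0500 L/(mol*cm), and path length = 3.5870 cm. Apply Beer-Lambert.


Formula: c = A / (epsilon * l)
Substituting: c = 0.2190 / (12826.0500 * 3.5870)
Result: 4.7601e-06 mol/L


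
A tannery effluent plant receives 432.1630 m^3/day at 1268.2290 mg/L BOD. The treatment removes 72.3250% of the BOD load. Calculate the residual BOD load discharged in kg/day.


Load_in = volume * conc / 1000 = 432.1630 * 1268.2290 / 1000 = 548.0816 kg/day
Removed = Load_in * eff / 100 = 548.0816 * 72.3250 / 100 = 396.4001 kg/day
Load_out = Load_in - Removed = 548.0816 - 396.4001 = 151.6816 kg/day


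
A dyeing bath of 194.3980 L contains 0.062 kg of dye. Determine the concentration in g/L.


Formula: Conc = dye_mass(kg) / volume(L) * 1000
Substituting: Conc = 0.062 / 194.3980 * 1000
Result: 0.3189 g/L


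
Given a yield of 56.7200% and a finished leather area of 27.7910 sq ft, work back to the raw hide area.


Formula: raw = finished * 100 / yield
Substituting: raw = 27.7910 * 100 / 56.7200
Result: 48.9968 sq ft


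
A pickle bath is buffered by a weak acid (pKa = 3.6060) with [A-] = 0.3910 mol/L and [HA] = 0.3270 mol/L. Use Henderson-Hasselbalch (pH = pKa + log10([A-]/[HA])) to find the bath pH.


ratio = [A-] / [HA] = 0.3910 / 0.3270 = 1.1957
log10(ratio) = 0.077629
pH = pKa + log10(ratio) = 3.6060 + 0.077629 = 3.6836


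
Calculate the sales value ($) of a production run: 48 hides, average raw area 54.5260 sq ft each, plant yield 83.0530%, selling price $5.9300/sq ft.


Raw_total = N * avg_area = 48 * 54.5260 = 2617.2480 sq ft
Finished = Raw_total * yield / 100 = 2617.2480 * 83.0530 / 100 = 2173.7030 sq ft
Value = Finished * price = 2173.7030 * 5.9300 = 12890.0587 $


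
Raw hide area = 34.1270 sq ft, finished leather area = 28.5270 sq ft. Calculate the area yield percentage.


Formula: Yield = finished / raw * 100
Substituting: Yield = 28.5270 / 34.1270 * 100
Result: 83.5907 %


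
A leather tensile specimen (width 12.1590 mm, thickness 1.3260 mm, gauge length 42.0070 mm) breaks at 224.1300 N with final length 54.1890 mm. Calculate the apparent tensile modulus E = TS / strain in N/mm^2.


TS = F / (w * t) = 224.1300 / (12.1590 * 1.3260) = 13.9014 N/mm^2
strain = (Lf - L0) / L0 = (54.1890 - 42.0070) / 42.0070 = 0.2900
E = TS / strain = 13.9014 / 0.2900 = 47.9360 N/mm^2


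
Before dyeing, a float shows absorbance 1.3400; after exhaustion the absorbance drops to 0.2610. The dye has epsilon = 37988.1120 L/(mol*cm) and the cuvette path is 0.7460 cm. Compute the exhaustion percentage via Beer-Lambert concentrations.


c_initial = A_i / (epsilon * l) = 1.3400 / (37988.1120 * 0.7460) = 4.7284e-05 mol/L
c_final = A_f / (epsilon * l) = 0.2610 / (37988.1120 * 0.7460) = 9.2099e-06 mol/L
Exhaustion = (c_initial - c_final) / c_initial * 100 = (4.7284e-05 - 9.2099e-06) / 4.7284e-05 * 100 = 80.5224 %


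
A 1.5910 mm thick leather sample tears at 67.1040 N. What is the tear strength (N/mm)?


Formula: Tear strength = force / thickness
Substituting: Tear strength = 67.1040 / 1.5910
Result: 42.1772 N/mm


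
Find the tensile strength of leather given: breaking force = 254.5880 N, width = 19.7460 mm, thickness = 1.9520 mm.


Formula: TS = force / (width * thickness)
Substituting: TS = 254.5880 / (19.7460 * 1.9520)
Result: 6.6051 N/mm^2


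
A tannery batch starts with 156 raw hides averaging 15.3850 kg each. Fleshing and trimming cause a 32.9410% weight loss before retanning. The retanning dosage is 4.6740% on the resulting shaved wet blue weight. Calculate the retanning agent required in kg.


Total_raw = N * avg_wt = 156 * 15.3850 = 2400.0600 kg
Substrate = Total_raw * (1 - loss/100) = 2400.0600 * (1 - 32.9410/100) = 1609.4562 kg
Retan = Substrate * pct / 100 = 1609.4562 * 4.6740 / 100 = 75.2260 kg


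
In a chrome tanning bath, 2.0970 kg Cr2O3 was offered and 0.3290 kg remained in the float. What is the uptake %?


Formula: Uptake = (offered - residual) / offered * 100
Substituting: Uptake = (2.0970 - 0.3290) / 2.0970 * 100
Result: 84.3109 %


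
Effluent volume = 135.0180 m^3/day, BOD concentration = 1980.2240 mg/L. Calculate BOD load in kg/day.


Formula: BOD_load = volume * conc / 1000
Substituting: BOD_load = 135.0180 * 1980.2240 / 1000
Result: 267.3659 kg/day


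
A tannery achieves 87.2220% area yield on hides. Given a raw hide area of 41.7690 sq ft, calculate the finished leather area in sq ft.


Formula: finished = raw * yield / 100
Substituting: finished = 41.7690 * 87.2220 / 100
Result: 36.4318 sq ft


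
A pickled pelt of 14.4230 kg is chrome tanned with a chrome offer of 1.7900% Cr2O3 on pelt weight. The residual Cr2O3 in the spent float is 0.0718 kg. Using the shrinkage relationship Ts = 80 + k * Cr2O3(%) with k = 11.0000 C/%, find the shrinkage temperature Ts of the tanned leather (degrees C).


Offered = pelt * offer_pct / 100 = 14.4230 * 1.7900 / 100 = 0.2582 kg
Uptake = offered - residual = 0.2582 - 0.0718 = 0.1864 kg
Cr2O3% on pelt = uptake / pelt * 100 = 0.1864 / 14.4230 * 100 = 1.2922 %
Ts = 80 + k * Cr2O3% = 80 + 11.0000 * 1.2922 = 94.2140 C


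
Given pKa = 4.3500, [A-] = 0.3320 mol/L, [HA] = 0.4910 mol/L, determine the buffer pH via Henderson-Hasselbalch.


ratio = [A-] / [HA] = 0.3320 / 0.4910 = 0.6762
log10(ratio) = -0.1699
pH = pKa + log10(ratio) = 4.3500 - 0.1699 = 4.1801


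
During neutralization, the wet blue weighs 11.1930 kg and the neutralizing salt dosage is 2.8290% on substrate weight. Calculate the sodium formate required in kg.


Formula: Neutralizer = substrate * pct / 100
Substituting: Neutralizer = 11.1930 * 2.8290 / 100
Result: 0.3166 kg


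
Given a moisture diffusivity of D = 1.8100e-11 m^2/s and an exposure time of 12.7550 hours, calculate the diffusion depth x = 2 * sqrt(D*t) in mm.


t = 12.7550 hr * 3600 = 45918.0000 s
D * t = 1.8100e-11 * 45918.0000 = 8.3112e-07
x = 2 * sqrt(D*t) = 2 * sqrt(8.3112e-07) = 0.00182331 m = 1.8233 mm


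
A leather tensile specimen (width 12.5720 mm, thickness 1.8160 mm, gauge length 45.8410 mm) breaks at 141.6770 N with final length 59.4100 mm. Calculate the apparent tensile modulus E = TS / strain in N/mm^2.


TS = F / (w * t) = 141.6770 / (12.5720 * 1.8160) = 6.2055 N/mm^2
strain = (Lf - L0) / L0 = (59.4100 - 45.8410) / 45.8410 = 0.2960
E = TS / strain = 6.2055 / 0.2960 = 20.9645 N/mm^2


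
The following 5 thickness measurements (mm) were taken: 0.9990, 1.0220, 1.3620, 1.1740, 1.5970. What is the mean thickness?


Formula: Average = sum / n
Substituting: Average = 6.1540 / 5
Result: 1.2308 mm


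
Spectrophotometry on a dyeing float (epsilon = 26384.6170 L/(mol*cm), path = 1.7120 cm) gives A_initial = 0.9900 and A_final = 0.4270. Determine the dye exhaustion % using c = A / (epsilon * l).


c_initial = A_i / (epsilon * l) = 0.9900 / (26384.6170 * 1.7120) = 2.1917e-05 mol/L
c_final = A_f / (epsilon * l) = 0.4270 / (26384.6170 * 1.7120) = 9.4531e-06 mol/L
Exhaustion = (c_initial - c_final) / c_initial * 100 = (2.1917e-05 - 9.4531e-06) / 2.1917e-05 * 100 = 56.8687 %


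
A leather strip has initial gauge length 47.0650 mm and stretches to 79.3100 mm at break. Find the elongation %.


Formula: Elongation = (Lf - L0) / L0 * 100
Substituting: Elongation = (79.3100 - 47.0650) / 47.0650 * 100
Result: 68.5116 %


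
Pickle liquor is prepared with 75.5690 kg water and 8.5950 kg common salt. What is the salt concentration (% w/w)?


Formula: Conc = salt / (water + salt) * 100
Substituting: Conc = 8.5950 / (75.5690 + 8.5950) * 100
Result: 10.2122 %


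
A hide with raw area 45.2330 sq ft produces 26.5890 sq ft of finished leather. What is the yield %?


Formula: Yield = finished / raw * 100
Substituting: Yield = 26.5890 / 45.2330 * 100
Result: 58.7823 %


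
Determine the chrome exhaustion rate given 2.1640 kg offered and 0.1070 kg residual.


Formula: Uptake = (offered - residual) / offered * 100
Substituting: Uptake = (2.1640 - 0.1070) / 2.1640 * 100
Result: 95.0555 %


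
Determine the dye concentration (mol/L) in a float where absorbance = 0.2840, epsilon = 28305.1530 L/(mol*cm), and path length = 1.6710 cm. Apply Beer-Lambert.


Formula: c = A / (epsilon * l)
Substituting: c = 0.2840 / (28305.1530 * 1.6710)
Result: 6.0045e-06 mol/L


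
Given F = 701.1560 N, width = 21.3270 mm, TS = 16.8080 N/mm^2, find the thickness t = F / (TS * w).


Formula: t = F / (TS * w)
Substituting: t = 701.1560 / (16.8080 * 21.3270)
Result: 1.9560 mm


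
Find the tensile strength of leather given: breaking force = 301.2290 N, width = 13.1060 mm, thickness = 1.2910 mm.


Formula: TS = force / (width * thickness)
Substituting: TS = 301.2290 / (13.1060 * 1.2910)
Result: 17.8033 N/mm^2


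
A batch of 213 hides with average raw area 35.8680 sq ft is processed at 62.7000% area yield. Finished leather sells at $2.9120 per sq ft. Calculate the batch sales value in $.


Raw_total = N * avg_area = 213 * 35.8680 = 7639.8840 sq ft
Finished = Raw_total * yield / 100 = 7639.8840 * 62.7000 / 100 = 4790.2073 sq ft
Value = Finished * price = 4790.2073 * 2.9120 = 13949.0836 $


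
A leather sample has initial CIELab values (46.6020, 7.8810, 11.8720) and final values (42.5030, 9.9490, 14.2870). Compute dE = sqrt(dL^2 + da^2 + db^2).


dL = -4.0990, da = 2.0680, db = 2.4150
dE = sqrt((-4.0990)^2 + 2.0680^2 + 2.4150^2) = 5.1875


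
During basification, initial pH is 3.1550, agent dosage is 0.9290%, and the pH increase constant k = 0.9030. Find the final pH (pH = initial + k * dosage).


Formula: pH_final = pH_initial + k * base_pct
Substituting: pH_final = 3.1550 + 0.9030 * 0.9290
Result: 3.9939


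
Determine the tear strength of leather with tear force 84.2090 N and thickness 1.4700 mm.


Formula: Tear strength = force / thickness
Substituting: Tear strength = 84.2090 / 1.4700
Result: 57.2850 N/mm


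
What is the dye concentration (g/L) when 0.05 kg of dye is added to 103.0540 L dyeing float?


Formula: Conc = dye_mass(kg) / volume(L) * 1000
Substituting: Conc = 0.05 / 103.0540 * 1000
Result: 0.4852 g/L


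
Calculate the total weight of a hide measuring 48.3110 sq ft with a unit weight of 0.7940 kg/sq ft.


Formula: Weight = area * weight_per_sqft
Substituting: Weight = 48.3110 * 0.7940
Result: 38.3589 kg


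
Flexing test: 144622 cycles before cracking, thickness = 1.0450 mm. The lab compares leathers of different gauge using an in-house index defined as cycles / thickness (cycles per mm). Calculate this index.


Formula: Index = cycles / thickness
Substituting: Index = 144622 / 1.0450
Result: 138394.2584 cycles/mm


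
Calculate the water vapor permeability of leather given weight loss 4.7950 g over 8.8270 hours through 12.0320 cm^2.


Formula: WVP = loss / (area * time)
Substituting: WVP = 4.7950 / (12.0320 * 8.8270)
Result: 0.0451479 g/(cm^2*hr)


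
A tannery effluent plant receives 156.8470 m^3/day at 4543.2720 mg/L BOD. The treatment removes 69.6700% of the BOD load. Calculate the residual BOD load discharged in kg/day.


Load_in = volume * conc / 1000 = 156.8470 * 4543.2720 / 1000 = 712.5986 kg/day
Removed = Load_in * eff / 100 = 712.5986 * 69.6700 / 100 = 496.4674 kg/day
Load_out = Load_in - Removed = 712.5986 - 496.4674 = 216.1312 kg/day


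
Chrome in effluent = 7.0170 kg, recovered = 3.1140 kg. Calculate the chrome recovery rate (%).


Formula: Recovery = recovered / input * 100
Substituting: Recovery = 3.1140 / 7.0170 * 100
Result: 44.3779 %


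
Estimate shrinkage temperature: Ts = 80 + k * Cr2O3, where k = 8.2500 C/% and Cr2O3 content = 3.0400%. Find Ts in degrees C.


Formula: Ts = 80 + k * Cr2O3
Substituting: Ts = 80 + 8.2500 * 3.0400
Result: 105.0800 C


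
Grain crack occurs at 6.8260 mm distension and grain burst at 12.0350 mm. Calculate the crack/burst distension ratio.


Formula: Ratio = crack / burst
Substituting: Ratio = 6.8260 / 12.0350
Result: 0.5672


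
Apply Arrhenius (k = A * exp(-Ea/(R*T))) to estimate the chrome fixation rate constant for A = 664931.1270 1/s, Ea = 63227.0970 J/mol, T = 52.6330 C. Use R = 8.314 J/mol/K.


T_K = T_C + 273.15 = 52.6330 + 273.15 = 325.7830 K
exponent = -Ea / (R * T_K) = -63227.0970 / (8.314 * 325.7830) = -23.3434
k = A * exp(exponent) = 664931.1270 * exp(-23.3434) = 4.8401e-05 1/s


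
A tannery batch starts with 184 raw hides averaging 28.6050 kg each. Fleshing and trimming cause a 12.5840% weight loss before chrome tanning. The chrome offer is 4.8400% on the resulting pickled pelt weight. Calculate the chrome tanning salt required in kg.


Total_raw = N * avg_wt = 184 * 28.6050 = 5263.3200 kg
Substrate = Total_raw * (1 - loss/100) = 5263.3200 * (1 - 12.5840/100) = 4600.9838 kg
Chrome = Substrate * pct / 100 = 4600.9838 * 4.8400 / 100 = 222.6876 kg


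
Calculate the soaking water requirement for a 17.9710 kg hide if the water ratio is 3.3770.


Formula: Water = hide_weight * ratio
Substituting: Water = 17.9710 * 3.3770
Result: 60.6881 kg


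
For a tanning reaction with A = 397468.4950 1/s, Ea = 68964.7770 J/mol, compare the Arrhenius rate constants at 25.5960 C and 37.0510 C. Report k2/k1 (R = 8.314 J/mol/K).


T1 = 25.5960 + 273.15 = 298.7460 K; T2 = 37.0510 + 273.15 = 310.2010 K
k1 = A * exp(-Ea/(R*T1)) = 397468.4950 * exp(-68964.7770/(8.314*298.7460)) = 3.4724e-07 1/s
k2 = A * exp(-Ea/(R*T2)) = 397468.4950 * exp(-68964.7770/(8.314*310.2010)) = 9.6812e-07 1/s
k2/k1 = 9.6812e-07 / 3.4724e-07 = 2.7880


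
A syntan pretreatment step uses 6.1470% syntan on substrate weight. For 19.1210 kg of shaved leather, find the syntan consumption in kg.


Formula: Syntan = substrate * pct / 100
Substituting: Syntan = 19.1210 * 6.1470 / 100
Result: 1.1754 kg


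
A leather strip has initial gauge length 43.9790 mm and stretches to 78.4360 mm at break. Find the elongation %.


Formula: Elongation = (Lf - L0) / L0 * 100
Substituting: Elongation = (78.4360 - 43.9790) / 43.9790 * 100
Result: 78.3488 %


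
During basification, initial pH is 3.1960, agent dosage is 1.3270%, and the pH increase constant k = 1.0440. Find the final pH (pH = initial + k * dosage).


Formula: pH_final = pH_initial + k * base_pct
Substituting: pH_final = 3.1960 + 1.0440 * 1.3270
Result: 4.5814


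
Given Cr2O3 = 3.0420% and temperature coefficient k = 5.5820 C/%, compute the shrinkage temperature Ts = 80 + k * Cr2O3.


Formula: Ts = 80 + k * Cr2O3
Substituting: Ts = 80 + 5.5820 * 3.0420
Result: 96.9804 C


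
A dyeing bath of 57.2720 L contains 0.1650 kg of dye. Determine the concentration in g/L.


Formula: Conc = dye_mass(kg) / volume(L) * 1000
Substituting: Conc = 0.1650 / 57.2720 * 1000
Result: 2.8810 g/L


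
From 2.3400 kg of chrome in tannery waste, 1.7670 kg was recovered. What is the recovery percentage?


Formula: Recovery = recovered / input * 100
Substituting: Recovery = 1.7670 / 2.3400 * 100
Result: 75.5128 %


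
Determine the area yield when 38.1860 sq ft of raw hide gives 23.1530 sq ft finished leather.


Formula: Yield = finished / raw * 100
Substituting: Yield = 23.1530 / 38.1860 * 100
Result: 60.6322 %


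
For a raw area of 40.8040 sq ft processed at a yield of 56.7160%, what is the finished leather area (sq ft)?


Formula: finished = raw * yield / 100
Substituting: finished = 40.8040 * 56.7160 / 100
Result: 23.1424 sq ft


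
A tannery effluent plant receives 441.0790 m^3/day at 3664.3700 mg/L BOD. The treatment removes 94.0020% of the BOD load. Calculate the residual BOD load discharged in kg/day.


Load_in = volume * conc / 1000 = 441.0790 * 3664.3700 / 1000 = 1616.2767 kg/day
Removed = Load_in * eff / 100 = 1616.2767 * 94.0020 / 100 = 1519.3324 kg/day
Load_out = Load_in - Removed = 1616.2767 - 1519.3324 = 96.9443 kg/day


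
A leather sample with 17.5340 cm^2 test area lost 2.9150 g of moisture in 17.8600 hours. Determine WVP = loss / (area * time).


Formula: WVP = loss / (area * time)
Substituting: WVP = 2.9150 / (17.5340 * 17.8600)
Result: 0.00930842 g/(cm^2*hr)


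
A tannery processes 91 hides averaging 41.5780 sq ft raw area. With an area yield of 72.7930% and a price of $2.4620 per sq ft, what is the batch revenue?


Raw_total = N * avg_area = 91 * 41.5780 = 3783.5980 sq ft
Finished = Raw_total * yield / 100 = 3783.5980 * 72.7930 / 100 = 2754.1945 sq ft
Value = Finished * price = 2754.1945 * 2.4620 = 6780.8268 $


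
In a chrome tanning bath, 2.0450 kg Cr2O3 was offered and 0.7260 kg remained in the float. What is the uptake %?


Formula: Uptake = (offered - residual) / offered * 100
Substituting: Uptake = (2.0450 - 0.7260) / 2.0450 * 100
Result: 64.4988 %


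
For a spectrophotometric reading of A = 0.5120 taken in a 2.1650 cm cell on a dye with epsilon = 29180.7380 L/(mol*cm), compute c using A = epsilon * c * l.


Formula: c = A / (epsilon * l)
Substituting: c = 0.5120 / (29180.7380 * 2.1650)
Result: 8.1043e-06 mol/L


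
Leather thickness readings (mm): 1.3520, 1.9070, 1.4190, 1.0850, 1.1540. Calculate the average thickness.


Formula: Average = sum / n
Substituting: Average = 6.9170 / 5
Result: 1.3834 mm


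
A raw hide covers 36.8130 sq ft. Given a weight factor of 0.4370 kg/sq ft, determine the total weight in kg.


Formula: Weight = area * weight_per_sqft
Substituting: Weight = 36.8130 * 0.4370
Result: 16.0873 kg


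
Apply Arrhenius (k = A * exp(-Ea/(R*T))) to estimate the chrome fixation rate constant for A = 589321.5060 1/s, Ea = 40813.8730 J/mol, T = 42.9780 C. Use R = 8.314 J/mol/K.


T_K = T_C + 273.15 = 42.9780 + 273.15 = 316.1280 K
exponent = -Ea / (R * T_K) = -40813.8730 / (8.314 * 316.1280) = -15.5287
k = A * exp(exponent) = 589321.5060 * exp(-15.5287) = 0.1062 1/s


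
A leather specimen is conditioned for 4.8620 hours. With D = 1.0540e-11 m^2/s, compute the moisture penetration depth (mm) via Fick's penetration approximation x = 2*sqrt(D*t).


t = 4.8620 hr * 3600 = 17503.2000 s
D * t = 1.0540e-11 * 17503.2000 = 1.8448e-07
x = 2 * sqrt(D*t) = 2 * sqrt(1.8448e-07) = 8.5903e-04 m = 0.8590 mm


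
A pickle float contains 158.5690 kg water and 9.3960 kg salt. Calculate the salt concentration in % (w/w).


Formula: Conc = salt / (water + salt) * 100
Substituting: Conc = 9.3960 / (158.5690 + 9.3960) * 100
Result: 5.5940 %


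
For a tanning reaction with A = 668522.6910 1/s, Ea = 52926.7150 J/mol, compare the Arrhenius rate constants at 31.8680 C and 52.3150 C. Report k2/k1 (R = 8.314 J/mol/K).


T1 = 31.8680 + 273.15 = 305.0180 K; T2 = 52.3150 + 273.15 = 325.4650 K
k1 = A * exp(-Ea/(R*T1)) = 668522.6910 * exp(-52926.7150/(8.314*305.0180)) = 5.7681e-04 1/s
k2 = A * exp(-Ea/(R*T2)) = 668522.6910 * exp(-52926.7150/(8.314*325.4650)) = 0.00214031 1/s
k2/k1 = 0.00214031 / 5.7681e-04 = 3.7106


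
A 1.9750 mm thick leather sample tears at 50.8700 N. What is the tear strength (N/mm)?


Formula: Tear strength = force / thickness
Substituting: Tear strength = 50.8700 / 1.9750
Result: 25.7570 N/mm


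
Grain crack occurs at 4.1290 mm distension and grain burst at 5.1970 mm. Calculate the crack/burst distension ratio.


Formula: Ratio = crack / burst
Substituting: Ratio = 4.1290 / 5.1970
Result: 0.7945


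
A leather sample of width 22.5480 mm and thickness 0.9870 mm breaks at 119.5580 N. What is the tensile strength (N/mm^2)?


Formula: TS = force / (width * thickness)
Substituting: TS = 119.5580 / (22.5480 * 0.9870)
Result: 5.3722 N/mm^2


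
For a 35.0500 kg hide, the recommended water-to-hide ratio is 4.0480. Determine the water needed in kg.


Formula: Water = hide_weight * ratio
Substituting: Water = 35.0500 * 4.0480
Result: 141.8824 kg


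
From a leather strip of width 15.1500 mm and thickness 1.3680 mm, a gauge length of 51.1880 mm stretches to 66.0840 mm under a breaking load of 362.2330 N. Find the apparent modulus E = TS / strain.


TS = F / (w * t) = 362.2330 / (15.1500 * 1.3680) = 17.4779 N/mm^2
strain = (Lf - L0) / L0 = (66.0840 - 51.1880) / 51.1880 = 0.2910
E = TS / strain = 17.4779 / 0.2910 = 60.0603 N/mm^2


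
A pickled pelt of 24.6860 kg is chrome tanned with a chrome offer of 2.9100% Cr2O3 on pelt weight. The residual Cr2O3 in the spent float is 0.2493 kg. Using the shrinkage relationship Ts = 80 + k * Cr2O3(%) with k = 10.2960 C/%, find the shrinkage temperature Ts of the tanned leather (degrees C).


Offered = pelt * offer_pct / 100 = 24.6860 * 2.9100 / 100 = 0.7184 kg
Uptake = offered - residual = 0.7184 - 0.2493 = 0.4691 kg
Cr2O3% on pelt = uptake / pelt * 100 = 0.4691 / 24.6860 * 100 = 1.9001 %
Ts = 80 + k * Cr2O3% = 80 + 10.2960 * 1.9001 = 99.5636 C


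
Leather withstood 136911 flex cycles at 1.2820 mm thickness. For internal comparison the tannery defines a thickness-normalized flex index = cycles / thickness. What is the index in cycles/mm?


Formula: Index = cycles / thickness
Substituting: Index = 136911 / 1.2820
Result: 106794.8518 cycles/mm


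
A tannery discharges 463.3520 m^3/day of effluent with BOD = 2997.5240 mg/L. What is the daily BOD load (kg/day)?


Formula: BOD_load = volume * conc / 1000
Substituting: BOD_load = 463.3520 * 2997.5240 / 1000
Result: 1388.9087 kg/day


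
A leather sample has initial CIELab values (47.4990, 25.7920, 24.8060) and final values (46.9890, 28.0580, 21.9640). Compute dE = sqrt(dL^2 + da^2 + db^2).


dL = -0.5100, da = 2.2660, db = -2.8420
dE = sqrt((-0.5100)^2 + 2.2660^2 + (-2.8420)^2) = 3.6704


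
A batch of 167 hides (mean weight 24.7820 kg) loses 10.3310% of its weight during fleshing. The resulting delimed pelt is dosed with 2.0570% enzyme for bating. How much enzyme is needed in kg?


Total_raw = N * avg_wt = 167 * 24.7820 = 4138.5940 kg
Substrate = Total_raw * (1 - loss/100) = 4138.5940 * (1 - 10.3310/100) = 3711.0359 kg
Enzyme = Substrate * pct / 100 = 3711.0359 * 2.0570 / 100 = 76.3360 kg


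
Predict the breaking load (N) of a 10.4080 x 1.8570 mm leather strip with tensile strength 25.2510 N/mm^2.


Formula: F = TS * w * t
Substituting: F = 25.2510 * 10.4080 * 1.8570
Result: 488.0426 N


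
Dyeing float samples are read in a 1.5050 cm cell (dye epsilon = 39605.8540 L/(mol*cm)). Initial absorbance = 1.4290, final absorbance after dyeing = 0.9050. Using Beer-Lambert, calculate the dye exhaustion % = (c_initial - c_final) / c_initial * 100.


c_initial = A_i / (epsilon * l) = 1.4290 / (39605.8540 * 1.5050) = 2.3974e-05 mol/L
c_final = A_f / (epsilon * l) = 0.9050 / (39605.8540 * 1.5050) = 1.5183e-05 mol/L
Exhaustion = (c_initial - c_final) / c_initial * 100 = (2.3974e-05 - 1.5183e-05) / 2.3974e-05 * 100 = 36.6690 %


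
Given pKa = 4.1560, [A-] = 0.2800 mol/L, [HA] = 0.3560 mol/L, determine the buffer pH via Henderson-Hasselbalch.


ratio = [A-] / [HA] = 0.2800 / 0.3560 = 0.7865
log10(ratio) = -0.1043
pH = pKa + log10(ratio) = 4.1560 - 0.1043 = 4.0517


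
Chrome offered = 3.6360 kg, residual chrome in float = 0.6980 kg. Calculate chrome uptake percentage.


Formula: Uptake = (offered - residual) / offered * 100
Substituting: Uptake = (3.6360 - 0.6980) / 3.6360 * 100
Result: 80.8031 %


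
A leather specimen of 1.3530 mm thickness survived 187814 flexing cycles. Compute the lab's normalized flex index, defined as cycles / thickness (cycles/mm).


Formula: Index = cycles / thickness
Substituting: Index = 187814 / 1.3530
Result: 138813.0081 cycles/mm


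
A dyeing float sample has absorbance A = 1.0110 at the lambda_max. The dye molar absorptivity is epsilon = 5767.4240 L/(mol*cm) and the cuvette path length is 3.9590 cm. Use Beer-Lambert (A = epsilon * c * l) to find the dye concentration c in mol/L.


Formula: c = A / (epsilon * l)
Substituting: c = 1.0110 / (5767.4240 * 3.9590)
Result: 4.4278e-05 mol/L


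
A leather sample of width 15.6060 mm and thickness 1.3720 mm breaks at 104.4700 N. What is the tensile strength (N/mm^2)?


Formula: TS = force / (width * thickness)
Substituting: TS = 104.4700 / (15.6060 * 1.3720)
Result: 4.8792 N/mm^2


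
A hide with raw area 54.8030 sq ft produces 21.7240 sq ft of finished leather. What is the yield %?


Formula: Yield = finished / raw * 100
Substituting: Yield = 21.7240 / 54.8030 * 100
Result: 39.6402 %


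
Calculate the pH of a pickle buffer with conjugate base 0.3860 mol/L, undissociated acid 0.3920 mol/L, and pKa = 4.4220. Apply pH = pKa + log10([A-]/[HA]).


ratio = [A-] / [HA] = 0.3860 / 0.3920 = 0.9847
log10(ratio) = -0.00669876
pH = pKa + log10(ratio) = 4.4220 - 0.00669876 = 4.4153


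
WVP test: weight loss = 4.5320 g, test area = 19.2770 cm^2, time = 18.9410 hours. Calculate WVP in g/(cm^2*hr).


Formula: WVP = loss / (area * time)
Substituting: WVP = 4.5320 / (19.2770 * 18.9410)
Result: 0.0124122 g/(cm^2*hr)


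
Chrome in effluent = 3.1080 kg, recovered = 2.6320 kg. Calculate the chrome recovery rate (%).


Formula: Recovery = recovered / input * 100
Substituting: Recovery = 2.6320 / 3.1080 * 100
Result: 84.6847 %


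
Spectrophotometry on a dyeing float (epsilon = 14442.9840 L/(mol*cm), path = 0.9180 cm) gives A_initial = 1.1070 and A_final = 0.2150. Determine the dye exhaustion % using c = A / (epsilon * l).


c_initial = A_i / (epsilon * l) = 1.1070 / (14442.9840 * 0.9180) = 8.3493e-05 mol/L
c_final = A_f / (epsilon * l) = 0.2150 / (14442.9840 * 0.9180) = 1.6216e-05 mol/L
Exhaustion = (c_initial - c_final) / c_initial * 100 = (8.3493e-05 - 1.6216e-05) / 8.3493e-05 * 100 = 80.5781 %


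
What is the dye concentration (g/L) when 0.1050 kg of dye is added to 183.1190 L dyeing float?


Formula: Conc = dye_mass(kg) / volume(L) * 1000
Substituting: Conc = 0.1050 / 183.1190 * 1000
Result: 0.5734 g/L


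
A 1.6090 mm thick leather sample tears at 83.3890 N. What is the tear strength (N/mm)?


Formula: Tear strength = force / thickness
Substituting: Tear strength = 83.3890 / 1.6090
Result: 51.8266 N/mm


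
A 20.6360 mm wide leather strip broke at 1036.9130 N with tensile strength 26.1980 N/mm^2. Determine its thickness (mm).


Formula: t = F / (TS * w)
Substituting: t = 1036.9130 / (26.1980 * 20.6360)
Result: 1.9180 mm


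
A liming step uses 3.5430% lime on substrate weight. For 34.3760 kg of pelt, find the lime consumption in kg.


Formula: Lime = substrate * pct / 100
Substituting: Lime = 34.3760 * 3.5430 / 100
Result: 1.2179 kg


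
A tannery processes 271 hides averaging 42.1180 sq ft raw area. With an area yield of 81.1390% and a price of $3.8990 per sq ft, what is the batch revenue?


Raw_total = N * avg_area = 271 * 42.1180 = 11413.9780 sq ft
Finished = Raw_total * yield / 100 = 11413.9780 * 81.1390 / 100 = 9261.1876 sq ft
Value = Finished * price = 9261.1876 * 3.8990 = 36109.3705 $


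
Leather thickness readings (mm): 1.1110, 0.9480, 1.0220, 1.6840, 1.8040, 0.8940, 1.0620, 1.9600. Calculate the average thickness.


Formula: Average = sum / n
Substituting: Average = 10.4850 / 8
Result: 1.3106 mm


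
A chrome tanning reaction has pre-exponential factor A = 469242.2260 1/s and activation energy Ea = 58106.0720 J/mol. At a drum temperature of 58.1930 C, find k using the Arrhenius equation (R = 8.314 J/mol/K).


T_K = T_C + 273.15 = 58.1930 + 273.15 = 331.3430 K
exponent = -Ea / (R * T_K) = -58106.0720 / (8.314 * 331.3430) = -21.0928
k = A * exp(exponent) = 469242.2260 * exp(-21.0928) = 3.2428e-04 1/s


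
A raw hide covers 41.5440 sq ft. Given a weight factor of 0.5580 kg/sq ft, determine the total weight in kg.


Formula: Weight = area * weight_per_sqft
Substituting: Weight = 41.5440 * 0.5580
Result: 23.1816 kg


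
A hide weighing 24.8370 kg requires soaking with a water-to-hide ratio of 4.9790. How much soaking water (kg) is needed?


Formula: Water = hide_weight * ratio
Substituting: Water = 24.8370 * 4.9790
Result: 123.6634 kg


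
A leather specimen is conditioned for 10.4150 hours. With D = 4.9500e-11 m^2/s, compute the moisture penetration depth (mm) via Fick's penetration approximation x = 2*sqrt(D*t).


t = 10.4150 hr * 3600 = 37494.0000 s
D * t = 4.9500e-11 * 37494.0000 = 1.8560e-06
x = 2 * sqrt(D*t) = 2 * sqrt(1.8560e-06) = 0.00272467 m = 2.7247 mm


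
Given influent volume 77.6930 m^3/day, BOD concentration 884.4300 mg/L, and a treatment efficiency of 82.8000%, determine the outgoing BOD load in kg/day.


Load_in = volume * conc / 1000 = 77.6930 * 884.4300 / 1000 = 68.7140 kg/day
Removed = Load_in * eff / 100 = 68.7140 * 82.8000 / 100 = 56.8952 kg/day
Load_out = Load_in - Removed = 68.7140 - 56.8952 = 11.8188 kg/day


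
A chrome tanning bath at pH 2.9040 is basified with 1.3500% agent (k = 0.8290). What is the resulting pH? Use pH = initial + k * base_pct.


Formula: pH_final = pH_initial + k * base_pct
Substituting: pH_final = 2.9040 + 0.8290 * 1.3500
Result: 4.0232


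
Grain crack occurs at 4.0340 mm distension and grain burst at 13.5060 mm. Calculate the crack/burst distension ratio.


Formula: Ratio = crack / burst
Substituting: Ratio = 4.0340 / 13.5060
Result: 0.2987


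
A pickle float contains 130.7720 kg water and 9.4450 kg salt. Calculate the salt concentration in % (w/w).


Formula: Conc = salt / (water + salt) * 100
Substituting: Conc = 9.4450 / (130.7720 + 9.4450) * 100
Result: 6.7360 %


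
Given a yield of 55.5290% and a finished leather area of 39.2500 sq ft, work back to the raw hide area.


Formula: raw = finished * 100 / yield
Substituting: raw = 39.2500 * 100 / 55.5290
Result: 70.6838 sq ft


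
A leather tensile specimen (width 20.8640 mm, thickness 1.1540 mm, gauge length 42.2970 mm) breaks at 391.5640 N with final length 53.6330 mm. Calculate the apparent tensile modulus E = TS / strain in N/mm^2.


TS = F / (w * t) = 391.5640 / (20.8640 * 1.1540) = 16.2630 N/mm^2
strain = (Lf - L0) / L0 = (53.6330 - 42.2970) / 42.2970 = 0.2680
E = TS / strain = 16.2630 / 0.2680 = 60.6805 N/mm^2


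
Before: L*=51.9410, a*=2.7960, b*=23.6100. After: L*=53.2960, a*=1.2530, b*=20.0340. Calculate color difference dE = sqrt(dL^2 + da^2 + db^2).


dL = 1.3550, da = -1.5430, db = -3.5760
dE = sqrt(1.3550^2 + (-1.5430)^2 + (-3.5760)^2) = 4.1237


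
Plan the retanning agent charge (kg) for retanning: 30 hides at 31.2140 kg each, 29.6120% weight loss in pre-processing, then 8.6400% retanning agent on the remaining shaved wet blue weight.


Total_raw = N * avg_wt = 30 * 31.2140 = 936.4200 kg
Substrate = Total_raw * (1 - loss/100) = 936.4200 * (1 - 29.6120/100) = 659.1273 kg
Retan = Substrate * pct / 100 = 659.1273 * 8.6400 / 100 = 56.9486 kg


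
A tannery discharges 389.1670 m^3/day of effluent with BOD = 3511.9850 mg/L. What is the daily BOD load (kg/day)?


Formula: BOD_load = volume * conc / 1000
Substituting: BOD_load = 389.1670 * 3511.9850 / 1000
Result: 1366.7487 kg/day


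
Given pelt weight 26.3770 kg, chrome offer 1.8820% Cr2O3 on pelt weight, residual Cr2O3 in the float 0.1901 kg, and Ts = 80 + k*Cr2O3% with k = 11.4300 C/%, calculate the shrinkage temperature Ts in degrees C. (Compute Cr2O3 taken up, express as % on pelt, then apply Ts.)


Offered = pelt * offer_pct / 100 = 26.3770 * 1.8820 / 100 = 0.4964 kg
Uptake = offered - residual = 0.4964 - 0.1901 = 0.3063 kg
Cr2O3% on pelt = uptake / pelt * 100 = 0.3063 / 26.3770 * 100 = 1.1613 %
Ts = 80 + k * Cr2O3% = 80 + 11.4300 * 1.1613 = 93.2736 C


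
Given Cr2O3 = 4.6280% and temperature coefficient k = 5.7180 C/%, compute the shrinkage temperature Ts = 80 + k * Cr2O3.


Formula: Ts = 80 + k * Cr2O3
Substituting: Ts = 80 + 5.7180 * 4.6280
Result: 106.4629 C


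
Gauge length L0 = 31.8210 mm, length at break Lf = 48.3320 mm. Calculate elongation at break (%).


Formula: Elongation = (Lf - L0) / L0 * 100
Substituting: Elongation = (48.3320 - 31.8210) / 31.8210 * 100
Result: 51.8871 %


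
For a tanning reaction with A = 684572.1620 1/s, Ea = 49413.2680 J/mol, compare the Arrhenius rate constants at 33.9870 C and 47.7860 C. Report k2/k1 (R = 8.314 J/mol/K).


T1 = 33.9870 + 273.15 = 307.1370 K; T2 = 47.7860 + 273.15 = 320.9360 K
k1 = A * exp(-Ea/(R*T1)) = 684572.1620 * exp(-49413.2680/(8.314*307.1370)) = 0.00270038 1/s
k2 = A * exp(-Ea/(R*T2)) = 684572.1620 * exp(-49413.2680/(8.314*320.9360)) = 0.00620532 1/s
k2/k1 = 0.00620532 / 0.00270038 = 2.2979
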